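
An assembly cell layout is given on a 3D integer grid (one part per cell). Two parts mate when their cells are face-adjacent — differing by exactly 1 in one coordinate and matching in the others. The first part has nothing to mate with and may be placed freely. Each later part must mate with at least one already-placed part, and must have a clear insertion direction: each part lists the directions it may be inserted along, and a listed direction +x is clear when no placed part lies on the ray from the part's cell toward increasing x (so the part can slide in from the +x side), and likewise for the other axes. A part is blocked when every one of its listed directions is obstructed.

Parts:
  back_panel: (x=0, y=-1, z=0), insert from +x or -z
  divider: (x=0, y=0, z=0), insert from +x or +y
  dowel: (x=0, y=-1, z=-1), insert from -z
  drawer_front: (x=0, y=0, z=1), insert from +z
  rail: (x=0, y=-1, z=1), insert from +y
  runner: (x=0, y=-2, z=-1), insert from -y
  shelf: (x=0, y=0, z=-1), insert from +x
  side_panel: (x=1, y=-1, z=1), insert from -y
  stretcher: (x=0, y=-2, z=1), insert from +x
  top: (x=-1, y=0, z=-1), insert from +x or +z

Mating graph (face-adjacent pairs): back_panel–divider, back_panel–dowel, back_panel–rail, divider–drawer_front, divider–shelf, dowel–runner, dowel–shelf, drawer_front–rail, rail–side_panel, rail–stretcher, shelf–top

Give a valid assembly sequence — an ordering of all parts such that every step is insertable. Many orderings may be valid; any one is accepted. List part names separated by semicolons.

1. runner@(0, -2, -1) [-y clear] — {runner}
2. dowel@(0, -1, -1) [-z clear] — {dowel, runner}
3. back_panel@(0, -1, 0) [+x clear] — {back_panel, dowel, runner}
4. shelf@(0, 0, -1) [+x clear] — {back_panel, dowel, runner, shelf}
5. top@(-1, 0, -1) [+z clear] — {back_panel, dowel, runner, shelf, top}
6. rail@(0, -1, 1) [+y clear] — {back_panel, dowel, rail, runner, shelf, top}
7. stretcher@(0, -2, 1) [+x clear] — {back_panel, dowel, rail, runner, shelf, stretcher, top}
8. side_panel@(1, -1, 1) [-y clear] — {back_panel, dowel, rail, runner, shelf, side_panel, stretcher, top}
9. divider@(0, 0, 0) [+x clear] — {back_panel, divider, dowel, rail, runner, shelf, side_panel, stretcher, top}
10. drawer_front@(0, 0, 1) [+z clear] — {back_panel, divider, dowel, drawer_front, rail, runner, shelf, side_panel, stretcher, top}

runner; dowel; back_panel; shelf; top; rail; stretcher; side_panel; divider; drawer_front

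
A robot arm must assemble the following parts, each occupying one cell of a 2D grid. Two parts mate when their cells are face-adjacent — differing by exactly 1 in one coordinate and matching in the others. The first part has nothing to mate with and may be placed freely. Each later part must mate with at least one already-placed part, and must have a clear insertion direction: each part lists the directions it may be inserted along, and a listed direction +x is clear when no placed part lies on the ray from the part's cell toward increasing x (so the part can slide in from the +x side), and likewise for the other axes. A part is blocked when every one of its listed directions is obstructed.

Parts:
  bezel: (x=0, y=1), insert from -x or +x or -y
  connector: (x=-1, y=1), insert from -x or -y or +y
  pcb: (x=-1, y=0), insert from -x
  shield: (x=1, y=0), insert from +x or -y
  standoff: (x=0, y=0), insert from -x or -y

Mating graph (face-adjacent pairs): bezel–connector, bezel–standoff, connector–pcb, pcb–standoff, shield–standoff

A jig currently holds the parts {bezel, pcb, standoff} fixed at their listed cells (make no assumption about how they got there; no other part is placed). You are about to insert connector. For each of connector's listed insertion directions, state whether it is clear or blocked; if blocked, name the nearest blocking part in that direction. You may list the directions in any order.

+y: clear; -x: clear; -y: blocked by pcb

-x: ray from connector(-1, 1) has no placed part ⇒ clear
-y: nearest on ray is pcb@(-1, 0) ⇒ blocked
+y: ray from connector(-1, 1) has no placed part ⇒ clear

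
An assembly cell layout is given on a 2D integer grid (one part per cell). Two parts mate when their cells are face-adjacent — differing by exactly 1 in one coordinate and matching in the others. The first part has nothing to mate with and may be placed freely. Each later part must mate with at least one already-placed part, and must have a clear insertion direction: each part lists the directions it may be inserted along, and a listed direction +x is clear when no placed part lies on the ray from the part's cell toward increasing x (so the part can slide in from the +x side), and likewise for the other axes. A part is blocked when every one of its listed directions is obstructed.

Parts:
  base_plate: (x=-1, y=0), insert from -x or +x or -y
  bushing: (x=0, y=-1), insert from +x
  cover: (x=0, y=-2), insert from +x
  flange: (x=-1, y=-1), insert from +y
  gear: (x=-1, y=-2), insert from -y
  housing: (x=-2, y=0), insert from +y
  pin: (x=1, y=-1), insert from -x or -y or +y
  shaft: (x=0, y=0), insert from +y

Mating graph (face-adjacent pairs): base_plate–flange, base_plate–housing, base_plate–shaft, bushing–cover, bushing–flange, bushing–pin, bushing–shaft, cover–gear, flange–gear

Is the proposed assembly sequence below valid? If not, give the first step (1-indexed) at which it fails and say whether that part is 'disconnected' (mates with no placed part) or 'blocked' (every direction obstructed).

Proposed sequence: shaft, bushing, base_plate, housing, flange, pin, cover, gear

Invalid at step 5 (blocked)

1. shaft@(0, 0) [+y clear] — {shaft}
2. bushing@(0, -1) [+x clear] — {bushing, shaft}
3. base_plate@(-1, 0) [-x clear] — {base_plate, bushing, shaft}
4. housing@(-2, 0) [+y clear] — {base_plate, bushing, housing, shaft}
5. flange@(-1, -1) — +y all obstructed ⇒ blocked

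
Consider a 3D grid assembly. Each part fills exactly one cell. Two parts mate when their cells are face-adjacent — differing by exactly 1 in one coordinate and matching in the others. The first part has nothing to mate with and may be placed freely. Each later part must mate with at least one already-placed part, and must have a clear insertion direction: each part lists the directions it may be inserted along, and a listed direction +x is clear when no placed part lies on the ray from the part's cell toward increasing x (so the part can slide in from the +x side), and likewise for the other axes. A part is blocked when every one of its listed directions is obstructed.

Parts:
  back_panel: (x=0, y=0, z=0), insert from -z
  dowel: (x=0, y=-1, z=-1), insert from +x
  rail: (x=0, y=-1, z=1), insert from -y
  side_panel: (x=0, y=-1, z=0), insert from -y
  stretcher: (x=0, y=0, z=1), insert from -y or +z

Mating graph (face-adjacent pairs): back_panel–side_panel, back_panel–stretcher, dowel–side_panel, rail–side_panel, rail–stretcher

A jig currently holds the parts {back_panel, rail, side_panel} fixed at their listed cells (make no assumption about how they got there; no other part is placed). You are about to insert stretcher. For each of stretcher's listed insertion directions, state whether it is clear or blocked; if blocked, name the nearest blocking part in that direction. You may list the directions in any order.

+z: clear; -y: blocked by rail

-y: nearest on ray is rail@(0, -1, 1) ⇒ blocked
+z: ray from stretcher(0, 0, 1) has no placed part ⇒ clear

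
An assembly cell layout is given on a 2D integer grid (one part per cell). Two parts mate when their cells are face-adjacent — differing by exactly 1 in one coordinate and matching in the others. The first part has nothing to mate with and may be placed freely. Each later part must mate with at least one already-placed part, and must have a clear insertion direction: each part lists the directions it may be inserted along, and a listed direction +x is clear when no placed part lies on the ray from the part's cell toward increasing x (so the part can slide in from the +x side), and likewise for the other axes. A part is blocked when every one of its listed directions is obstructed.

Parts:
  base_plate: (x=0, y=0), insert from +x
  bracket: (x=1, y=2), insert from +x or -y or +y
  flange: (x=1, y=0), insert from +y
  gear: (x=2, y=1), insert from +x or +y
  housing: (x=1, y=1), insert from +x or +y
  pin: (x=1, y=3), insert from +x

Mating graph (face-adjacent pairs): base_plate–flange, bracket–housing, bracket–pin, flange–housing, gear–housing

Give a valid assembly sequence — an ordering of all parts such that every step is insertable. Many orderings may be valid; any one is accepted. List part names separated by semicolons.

1. base_plate@(0, 0) [+x clear] — {base_plate}
2. flange@(1, 0) [+y clear] — {base_plate, flange}
3. housing@(1, 1) [+x clear] — {base_plate, flange, housing}
4. gear@(2, 1) [+x clear] — {base_plate, flange, gear, housing}
5. bracket@(1, 2) [+x clear] — {base_plate, bracket, flange, gear, housing}
6. pin@(1, 3) [+x clear] — {base_plate, bracket, flange, gear, housing, pin}

base_plate; flange; housing; gear; bracket; pin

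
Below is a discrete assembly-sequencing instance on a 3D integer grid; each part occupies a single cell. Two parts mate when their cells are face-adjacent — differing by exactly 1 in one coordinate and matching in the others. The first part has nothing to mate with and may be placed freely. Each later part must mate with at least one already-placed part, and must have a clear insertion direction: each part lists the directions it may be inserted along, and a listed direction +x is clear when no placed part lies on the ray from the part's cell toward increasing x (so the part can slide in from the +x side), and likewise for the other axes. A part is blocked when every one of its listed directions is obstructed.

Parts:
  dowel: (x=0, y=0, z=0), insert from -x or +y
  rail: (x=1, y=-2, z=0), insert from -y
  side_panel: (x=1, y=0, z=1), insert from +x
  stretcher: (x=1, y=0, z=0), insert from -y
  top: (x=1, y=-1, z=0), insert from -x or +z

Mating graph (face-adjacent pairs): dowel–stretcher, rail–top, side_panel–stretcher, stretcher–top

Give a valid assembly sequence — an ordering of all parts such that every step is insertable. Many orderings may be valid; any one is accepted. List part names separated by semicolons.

side_panel; stretcher; dowel; top; rail

1. side_panel@(1, 0, 1) [+x clear] — {side_panel}
2. stretcher@(1, 0, 0) [-y clear] — {side_panel, stretcher}
3. dowel@(0, 0, 0) [-x clear] — {dowel, side_panel, stretcher}
4. top@(1, -1, 0) [-x clear] — {dowel, side_panel, stretcher, top}
5. rail@(1, -2, 0) [-y clear] — {dowel, rail, side_panel, stretcher, top}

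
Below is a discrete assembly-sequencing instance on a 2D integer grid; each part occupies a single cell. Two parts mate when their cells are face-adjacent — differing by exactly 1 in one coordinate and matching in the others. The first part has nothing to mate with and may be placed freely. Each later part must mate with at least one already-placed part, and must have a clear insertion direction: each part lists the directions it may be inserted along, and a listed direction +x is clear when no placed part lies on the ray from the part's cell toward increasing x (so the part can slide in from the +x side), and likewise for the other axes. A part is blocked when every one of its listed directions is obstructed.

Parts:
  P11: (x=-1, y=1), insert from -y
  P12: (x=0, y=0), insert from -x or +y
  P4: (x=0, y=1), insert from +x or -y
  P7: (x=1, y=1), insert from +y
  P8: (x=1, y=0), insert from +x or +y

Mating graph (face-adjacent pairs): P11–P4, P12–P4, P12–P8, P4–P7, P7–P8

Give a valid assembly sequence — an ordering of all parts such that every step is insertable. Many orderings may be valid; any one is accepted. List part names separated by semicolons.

P7; P8; P4; P11; P12

1. P7@(1, 1) [+y clear] — {P7}
2. P8@(1, 0) [+x clear] — {P7, P8}
3. P4@(0, 1) [-y clear] — {P4, P7, P8}
4. P11@(-1, 1) [-y clear] — {P11, P4, P7, P8}
5. P12@(0, 0) [-x clear] — {P11, P12, P4, P7, P8}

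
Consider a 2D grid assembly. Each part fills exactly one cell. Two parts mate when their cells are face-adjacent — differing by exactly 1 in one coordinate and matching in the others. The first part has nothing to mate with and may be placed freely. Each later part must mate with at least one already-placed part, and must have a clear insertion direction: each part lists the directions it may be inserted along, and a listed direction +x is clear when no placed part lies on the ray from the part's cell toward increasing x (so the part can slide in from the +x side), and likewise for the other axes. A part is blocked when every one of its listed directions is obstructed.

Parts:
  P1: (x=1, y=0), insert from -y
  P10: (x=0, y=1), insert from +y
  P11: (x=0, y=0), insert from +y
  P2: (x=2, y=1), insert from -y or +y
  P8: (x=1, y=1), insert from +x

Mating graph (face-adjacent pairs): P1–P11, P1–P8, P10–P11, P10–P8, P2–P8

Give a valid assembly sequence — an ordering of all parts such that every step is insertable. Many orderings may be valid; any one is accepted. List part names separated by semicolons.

1. P8@(1, 1) [+x clear] — {P8}
2. P2@(2, 1) [-y clear] — {P2, P8}
3. P1@(1, 0) [-y clear] — {P1, P2, P8}
4. P11@(0, 0) [+y clear] — {P1, P11, P2, P8}
5. P10@(0, 1) [+y clear] — {P1, P10, P11, P2, P8}

P8; P2; P1; P11; P10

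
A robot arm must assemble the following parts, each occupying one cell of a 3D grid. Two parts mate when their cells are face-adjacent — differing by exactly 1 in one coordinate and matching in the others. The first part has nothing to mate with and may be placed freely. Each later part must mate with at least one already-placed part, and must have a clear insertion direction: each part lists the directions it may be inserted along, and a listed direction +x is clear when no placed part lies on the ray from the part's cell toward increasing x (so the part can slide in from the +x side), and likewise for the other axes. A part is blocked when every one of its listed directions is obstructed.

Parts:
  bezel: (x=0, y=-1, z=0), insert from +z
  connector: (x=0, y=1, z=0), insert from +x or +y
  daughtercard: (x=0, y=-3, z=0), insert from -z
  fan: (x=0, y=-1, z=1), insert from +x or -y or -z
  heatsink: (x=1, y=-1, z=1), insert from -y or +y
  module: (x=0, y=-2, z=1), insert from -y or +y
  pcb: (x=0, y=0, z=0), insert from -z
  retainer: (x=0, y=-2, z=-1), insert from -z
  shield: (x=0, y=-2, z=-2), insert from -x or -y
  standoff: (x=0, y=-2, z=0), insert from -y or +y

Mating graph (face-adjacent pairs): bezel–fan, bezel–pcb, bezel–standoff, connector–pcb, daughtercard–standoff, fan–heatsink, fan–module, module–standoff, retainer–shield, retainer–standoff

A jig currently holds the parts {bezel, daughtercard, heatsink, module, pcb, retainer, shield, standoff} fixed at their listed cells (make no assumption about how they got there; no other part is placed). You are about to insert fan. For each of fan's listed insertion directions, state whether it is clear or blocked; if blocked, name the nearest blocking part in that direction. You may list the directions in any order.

+x: nearest on ray is heatsink@(1, -1, 1) ⇒ blocked
-y: nearest on ray is module@(0, -2, 1) ⇒ blocked
-z: nearest on ray is bezel@(0, -1, 0) ⇒ blocked

+x: blocked by heatsink; -y: blocked by module; -z: blocked by bezel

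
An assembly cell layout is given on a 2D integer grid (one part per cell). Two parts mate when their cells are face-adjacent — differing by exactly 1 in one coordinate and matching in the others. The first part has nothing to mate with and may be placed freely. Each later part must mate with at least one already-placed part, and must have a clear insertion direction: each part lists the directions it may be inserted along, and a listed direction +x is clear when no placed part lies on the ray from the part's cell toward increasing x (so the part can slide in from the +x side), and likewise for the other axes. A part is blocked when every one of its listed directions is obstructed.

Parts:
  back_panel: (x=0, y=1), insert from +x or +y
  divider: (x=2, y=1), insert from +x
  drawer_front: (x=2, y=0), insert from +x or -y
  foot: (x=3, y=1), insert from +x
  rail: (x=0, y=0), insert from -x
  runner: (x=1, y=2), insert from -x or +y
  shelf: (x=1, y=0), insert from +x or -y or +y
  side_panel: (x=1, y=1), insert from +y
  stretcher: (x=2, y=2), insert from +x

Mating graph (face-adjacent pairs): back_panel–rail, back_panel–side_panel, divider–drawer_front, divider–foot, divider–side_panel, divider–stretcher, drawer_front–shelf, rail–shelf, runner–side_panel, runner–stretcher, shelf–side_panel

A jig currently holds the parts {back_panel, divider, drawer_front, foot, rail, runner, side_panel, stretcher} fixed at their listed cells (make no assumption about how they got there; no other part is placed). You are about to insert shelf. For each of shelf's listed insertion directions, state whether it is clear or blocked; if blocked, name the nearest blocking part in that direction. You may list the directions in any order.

+x: nearest on ray is drawer_front@(2, 0) ⇒ blocked
-y: ray from shelf(1, 0) has no placed part ⇒ clear
+y: nearest on ray is side_panel@(1, 1) ⇒ blocked

+x: blocked by drawer_front; +y: blocked by side_panel; -y: clear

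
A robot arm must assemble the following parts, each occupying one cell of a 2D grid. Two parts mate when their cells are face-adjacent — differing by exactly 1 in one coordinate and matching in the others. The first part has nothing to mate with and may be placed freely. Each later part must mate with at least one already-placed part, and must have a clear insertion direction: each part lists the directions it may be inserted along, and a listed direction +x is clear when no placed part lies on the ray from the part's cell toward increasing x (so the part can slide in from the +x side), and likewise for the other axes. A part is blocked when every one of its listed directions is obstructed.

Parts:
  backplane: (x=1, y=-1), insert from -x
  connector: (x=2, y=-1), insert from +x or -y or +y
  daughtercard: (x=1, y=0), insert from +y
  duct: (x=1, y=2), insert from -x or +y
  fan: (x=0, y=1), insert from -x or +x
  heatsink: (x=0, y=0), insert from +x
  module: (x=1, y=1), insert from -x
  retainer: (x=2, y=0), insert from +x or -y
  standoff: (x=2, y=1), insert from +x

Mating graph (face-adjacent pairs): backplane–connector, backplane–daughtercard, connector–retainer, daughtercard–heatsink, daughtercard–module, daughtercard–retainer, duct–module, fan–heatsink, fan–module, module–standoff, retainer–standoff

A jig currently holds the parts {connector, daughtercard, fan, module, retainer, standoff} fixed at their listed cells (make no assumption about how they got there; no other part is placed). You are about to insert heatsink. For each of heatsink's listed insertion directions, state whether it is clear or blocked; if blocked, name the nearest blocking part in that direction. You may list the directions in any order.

+x: nearest on ray is daughtercard@(1, 0) ⇒ blocked

+x: blocked by daughtercard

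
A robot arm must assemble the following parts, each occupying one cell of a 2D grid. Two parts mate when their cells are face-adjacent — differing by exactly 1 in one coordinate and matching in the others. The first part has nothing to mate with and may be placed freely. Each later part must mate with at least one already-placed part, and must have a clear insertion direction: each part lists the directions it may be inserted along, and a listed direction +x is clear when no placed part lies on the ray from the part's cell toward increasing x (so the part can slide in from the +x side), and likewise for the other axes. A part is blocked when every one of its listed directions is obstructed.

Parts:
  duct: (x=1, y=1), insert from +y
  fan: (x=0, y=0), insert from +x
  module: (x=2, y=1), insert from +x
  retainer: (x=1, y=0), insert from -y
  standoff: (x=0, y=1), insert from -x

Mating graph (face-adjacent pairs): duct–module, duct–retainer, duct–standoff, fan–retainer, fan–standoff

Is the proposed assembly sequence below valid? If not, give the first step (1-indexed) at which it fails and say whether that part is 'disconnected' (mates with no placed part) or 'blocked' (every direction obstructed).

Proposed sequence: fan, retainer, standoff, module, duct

Invalid at step 4 (disconnected)

1. fan@(0, 0) [+x clear] — {fan}
2. retainer@(1, 0) [-y clear] — {fan, retainer}
3. standoff@(0, 1) [-x clear] — {fan, retainer, standoff}
4. module@(2, 1) — no placed neighbour ⇒ disconnected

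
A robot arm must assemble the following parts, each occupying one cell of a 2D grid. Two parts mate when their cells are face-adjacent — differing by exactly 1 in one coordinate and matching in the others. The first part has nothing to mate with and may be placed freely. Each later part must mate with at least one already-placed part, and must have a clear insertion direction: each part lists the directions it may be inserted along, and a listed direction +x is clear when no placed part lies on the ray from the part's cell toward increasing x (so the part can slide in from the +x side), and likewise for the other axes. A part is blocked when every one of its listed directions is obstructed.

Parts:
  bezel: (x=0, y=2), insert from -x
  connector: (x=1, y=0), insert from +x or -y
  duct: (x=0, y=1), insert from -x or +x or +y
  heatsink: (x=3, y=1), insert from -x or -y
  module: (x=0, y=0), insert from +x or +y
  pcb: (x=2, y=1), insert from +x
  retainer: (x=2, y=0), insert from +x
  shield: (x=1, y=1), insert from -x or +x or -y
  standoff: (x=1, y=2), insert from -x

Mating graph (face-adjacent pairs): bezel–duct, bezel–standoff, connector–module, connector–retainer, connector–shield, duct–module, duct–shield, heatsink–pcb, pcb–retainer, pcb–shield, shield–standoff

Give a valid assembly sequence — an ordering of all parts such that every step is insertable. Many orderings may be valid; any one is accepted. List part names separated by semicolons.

1. retainer@(2, 0) [+x clear] — {retainer}
2. connector@(1, 0) [-y clear] — {connector, retainer}
3. module@(0, 0) [+y clear] — {connector, module, retainer}
4. pcb@(2, 1) [+x clear] — {connector, module, pcb, retainer}
5. shield@(1, 1) [-x clear] — {connector, module, pcb, retainer, shield}
6. standoff@(1, 2) [-x clear] — {connector, module, pcb, retainer, shield, standoff}
7. bezel@(0, 2) [-x clear] — {bezel, connector, module, pcb, retainer, shield, standoff}
8. heatsink@(3, 1) [-y clear] — {bezel, connector, heatsink, module, pcb, retainer, shield, standoff}
9. duct@(0, 1) [-x clear] — {bezel, connector, duct, heatsink, module, pcb, retainer, shield, standoff}

retainer; connector; module; pcb; shield; standoff; bezel; heatsink; duct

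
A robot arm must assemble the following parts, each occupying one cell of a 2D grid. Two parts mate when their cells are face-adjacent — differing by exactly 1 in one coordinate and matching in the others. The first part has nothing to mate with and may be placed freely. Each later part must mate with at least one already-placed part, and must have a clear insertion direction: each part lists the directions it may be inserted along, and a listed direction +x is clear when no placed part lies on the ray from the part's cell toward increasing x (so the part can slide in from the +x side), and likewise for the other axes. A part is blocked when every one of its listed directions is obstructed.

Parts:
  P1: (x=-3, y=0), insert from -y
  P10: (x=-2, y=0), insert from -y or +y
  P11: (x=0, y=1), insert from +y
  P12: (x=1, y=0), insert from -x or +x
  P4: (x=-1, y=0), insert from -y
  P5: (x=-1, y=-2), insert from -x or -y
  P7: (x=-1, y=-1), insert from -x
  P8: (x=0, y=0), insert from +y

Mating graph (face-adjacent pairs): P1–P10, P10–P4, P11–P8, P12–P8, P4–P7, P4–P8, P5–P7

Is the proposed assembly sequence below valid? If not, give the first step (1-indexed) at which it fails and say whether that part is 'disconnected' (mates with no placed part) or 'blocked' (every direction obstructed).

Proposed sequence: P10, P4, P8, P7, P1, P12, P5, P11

Valid

1. P10@(-2, 0) [-y clear] — {P10}
2. P4@(-1, 0) [-y clear] — {P10, P4}
3. P8@(0, 0) [+y clear] — {P10, P4, P8}
4. P7@(-1, -1) [-x clear] — {P10, P4, P7, P8}
5. P1@(-3, 0) [-y clear] — {P1, P10, P4, P7, P8}
6. P12@(1, 0) [+x clear] — {P1, P10, P12, P4, P7, P8}
7. P5@(-1, -2) [-x clear] — {P1, P10, P12, P4, P5, P7, P8}
8. P11@(0, 1) [+y clear] — {P1, P10, P11, P12, P4, P5, P7, P8}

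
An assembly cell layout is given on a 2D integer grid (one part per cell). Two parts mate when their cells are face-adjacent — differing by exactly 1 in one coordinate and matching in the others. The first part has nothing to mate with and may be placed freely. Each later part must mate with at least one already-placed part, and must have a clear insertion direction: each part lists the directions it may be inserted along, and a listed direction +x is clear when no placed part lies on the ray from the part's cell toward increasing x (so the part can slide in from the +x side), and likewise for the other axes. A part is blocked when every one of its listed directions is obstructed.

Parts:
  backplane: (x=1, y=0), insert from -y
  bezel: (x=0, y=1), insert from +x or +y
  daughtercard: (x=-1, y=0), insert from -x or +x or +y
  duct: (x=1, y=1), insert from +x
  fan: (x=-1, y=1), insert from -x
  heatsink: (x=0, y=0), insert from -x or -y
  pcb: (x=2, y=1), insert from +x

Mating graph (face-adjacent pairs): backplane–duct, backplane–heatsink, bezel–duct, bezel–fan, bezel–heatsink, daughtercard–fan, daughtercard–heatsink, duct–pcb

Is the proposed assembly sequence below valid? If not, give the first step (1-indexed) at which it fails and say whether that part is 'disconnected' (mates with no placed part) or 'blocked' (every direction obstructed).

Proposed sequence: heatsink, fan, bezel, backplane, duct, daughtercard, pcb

Invalid at step 2 (disconnected)

1. heatsink@(0, 0) [-x clear] — {heatsink}
2. fan@(-1, 1) — no placed neighbour ⇒ disconnected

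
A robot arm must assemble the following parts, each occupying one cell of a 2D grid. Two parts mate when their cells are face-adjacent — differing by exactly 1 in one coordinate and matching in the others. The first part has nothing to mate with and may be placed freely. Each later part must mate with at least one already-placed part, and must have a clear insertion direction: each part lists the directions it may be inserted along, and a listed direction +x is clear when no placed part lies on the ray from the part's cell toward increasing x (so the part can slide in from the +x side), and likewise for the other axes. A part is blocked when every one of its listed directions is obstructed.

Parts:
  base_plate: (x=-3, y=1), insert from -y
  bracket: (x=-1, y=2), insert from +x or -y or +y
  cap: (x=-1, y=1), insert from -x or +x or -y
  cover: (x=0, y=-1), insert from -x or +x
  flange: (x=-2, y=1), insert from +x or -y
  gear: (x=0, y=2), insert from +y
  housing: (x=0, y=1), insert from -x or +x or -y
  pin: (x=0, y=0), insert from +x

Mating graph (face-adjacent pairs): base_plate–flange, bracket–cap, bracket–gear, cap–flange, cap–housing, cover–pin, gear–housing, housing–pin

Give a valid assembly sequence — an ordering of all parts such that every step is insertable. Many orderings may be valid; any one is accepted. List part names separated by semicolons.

1. bracket@(-1, 2) [+x clear] — {bracket}
2. cap@(-1, 1) [-x clear] — {bracket, cap}
3. housing@(0, 1) [+x clear] — {bracket, cap, housing}
4. gear@(0, 2) [+y clear] — {bracket, cap, gear, housing}
5. flange@(-2, 1) [-y clear] — {bracket, cap, flange, gear, housing}
6. base_plate@(-3, 1) [-y clear] — {base_plate, bracket, cap, flange, gear, housing}
7. pin@(0, 0) [+x clear] — {base_plate, bracket, cap, flange, gear, housing, pin}
8. cover@(0, -1) [-x clear] — {base_plate, bracket, cap, cover, flange, gear, housing, pin}

bracket; cap; housing; gear; flange; base_plate; pin; cover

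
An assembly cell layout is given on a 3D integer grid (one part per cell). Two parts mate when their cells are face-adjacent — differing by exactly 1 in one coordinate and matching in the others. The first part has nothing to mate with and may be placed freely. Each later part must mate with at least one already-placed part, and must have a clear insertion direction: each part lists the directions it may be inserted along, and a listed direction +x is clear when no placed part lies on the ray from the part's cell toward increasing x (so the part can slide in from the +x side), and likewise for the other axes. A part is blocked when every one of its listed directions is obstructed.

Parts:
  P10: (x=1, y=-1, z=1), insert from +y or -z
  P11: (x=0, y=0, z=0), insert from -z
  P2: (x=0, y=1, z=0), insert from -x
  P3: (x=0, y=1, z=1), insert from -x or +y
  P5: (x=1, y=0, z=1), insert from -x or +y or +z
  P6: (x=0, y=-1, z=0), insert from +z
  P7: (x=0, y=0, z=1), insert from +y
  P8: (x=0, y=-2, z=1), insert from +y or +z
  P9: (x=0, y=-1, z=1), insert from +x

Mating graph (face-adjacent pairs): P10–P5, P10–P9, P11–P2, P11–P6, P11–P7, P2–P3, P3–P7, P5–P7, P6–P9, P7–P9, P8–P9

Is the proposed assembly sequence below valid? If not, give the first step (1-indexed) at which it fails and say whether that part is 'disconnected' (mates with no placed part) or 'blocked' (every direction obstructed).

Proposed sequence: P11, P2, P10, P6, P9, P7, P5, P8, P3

Invalid at step 3 (disconnected)

1. P11@(0, 0, 0) [-z clear] — {P11}
2. P2@(0, 1, 0) [-x clear] — {P11, P2}
3. P10@(1, -1, 1) — no placed neighbour ⇒ disconnected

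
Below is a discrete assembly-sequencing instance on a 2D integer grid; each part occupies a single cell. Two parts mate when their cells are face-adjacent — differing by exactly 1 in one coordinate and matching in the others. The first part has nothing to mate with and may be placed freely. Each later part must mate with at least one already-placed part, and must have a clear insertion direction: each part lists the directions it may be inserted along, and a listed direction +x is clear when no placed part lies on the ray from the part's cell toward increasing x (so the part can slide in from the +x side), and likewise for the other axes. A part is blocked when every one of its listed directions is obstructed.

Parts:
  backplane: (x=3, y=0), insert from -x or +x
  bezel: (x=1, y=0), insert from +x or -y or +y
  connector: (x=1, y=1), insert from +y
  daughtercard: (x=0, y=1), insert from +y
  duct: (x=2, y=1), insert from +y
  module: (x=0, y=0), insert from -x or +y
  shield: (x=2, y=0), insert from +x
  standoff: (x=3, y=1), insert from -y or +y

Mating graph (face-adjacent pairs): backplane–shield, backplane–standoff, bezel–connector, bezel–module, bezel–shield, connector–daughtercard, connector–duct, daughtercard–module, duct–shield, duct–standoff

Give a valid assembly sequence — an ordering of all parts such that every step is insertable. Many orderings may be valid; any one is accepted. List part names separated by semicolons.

daughtercard; connector; bezel; module; duct; standoff; shield; backplane

1. daughtercard@(0, 1) [+y clear] — {daughtercard}
2. connector@(1, 1) [+y clear] — {connector, daughtercard}
3. bezel@(1, 0) [+x clear] — {bezel, connector, daughtercard}
4. module@(0, 0) [-x clear] — {bezel, connector, daughtercard, module}
5. duct@(2, 1) [+y clear] — {bezel, connector, daughtercard, duct, module}
6. standoff@(3, 1) [-y clear] — {bezel, connector, daughtercard, duct, module, standoff}
7. shield@(2, 0) [+x clear] — {bezel, connector, daughtercard, duct, module, shield, standoff}
8. backplane@(3, 0) [+x clear] — {backplane, bezel, connector, daughtercard, duct, module, shield, standoff}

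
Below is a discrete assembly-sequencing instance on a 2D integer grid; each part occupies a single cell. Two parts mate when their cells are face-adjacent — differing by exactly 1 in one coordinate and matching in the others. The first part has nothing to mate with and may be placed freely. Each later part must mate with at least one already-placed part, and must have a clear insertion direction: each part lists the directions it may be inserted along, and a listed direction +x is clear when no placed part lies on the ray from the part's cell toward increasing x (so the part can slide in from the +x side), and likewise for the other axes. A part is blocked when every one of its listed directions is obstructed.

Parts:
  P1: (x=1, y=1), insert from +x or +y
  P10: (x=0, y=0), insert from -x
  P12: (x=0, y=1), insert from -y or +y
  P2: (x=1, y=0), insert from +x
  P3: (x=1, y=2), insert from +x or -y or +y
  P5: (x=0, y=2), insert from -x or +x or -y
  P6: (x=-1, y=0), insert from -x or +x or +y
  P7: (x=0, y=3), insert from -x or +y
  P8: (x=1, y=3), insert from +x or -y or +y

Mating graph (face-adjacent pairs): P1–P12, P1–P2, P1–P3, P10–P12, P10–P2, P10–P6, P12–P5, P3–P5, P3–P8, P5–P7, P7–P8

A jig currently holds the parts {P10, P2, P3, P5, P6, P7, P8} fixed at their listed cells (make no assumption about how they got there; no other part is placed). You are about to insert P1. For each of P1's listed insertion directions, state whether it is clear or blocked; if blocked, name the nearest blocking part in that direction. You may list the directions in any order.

+x: clear; +y: blocked by P3

+x: ray from P1(1, 1) has no placed part ⇒ clear
+y: nearest on ray is P3@(1, 2) ⇒ blocked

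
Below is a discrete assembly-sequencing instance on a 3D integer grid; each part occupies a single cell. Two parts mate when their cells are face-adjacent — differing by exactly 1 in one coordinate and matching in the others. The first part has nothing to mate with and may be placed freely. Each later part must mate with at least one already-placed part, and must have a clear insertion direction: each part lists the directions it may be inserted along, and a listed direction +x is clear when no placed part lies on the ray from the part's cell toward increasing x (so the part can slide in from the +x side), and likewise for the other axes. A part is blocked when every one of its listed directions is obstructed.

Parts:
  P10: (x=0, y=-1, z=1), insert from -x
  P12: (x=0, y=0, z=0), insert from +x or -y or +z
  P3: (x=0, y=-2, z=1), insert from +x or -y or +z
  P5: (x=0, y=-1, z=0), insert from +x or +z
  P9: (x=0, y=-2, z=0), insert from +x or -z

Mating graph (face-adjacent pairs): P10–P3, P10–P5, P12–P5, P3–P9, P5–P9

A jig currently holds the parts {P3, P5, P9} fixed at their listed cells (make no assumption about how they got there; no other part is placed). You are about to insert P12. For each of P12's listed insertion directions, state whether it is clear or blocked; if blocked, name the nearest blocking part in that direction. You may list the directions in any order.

+x: clear; +z: clear; -y: blocked by P5

+x: ray from P12(0, 0, 0) has no placed part ⇒ clear
-y: nearest on ray is P5@(0, -1, 0) ⇒ blocked
+z: ray from P12(0, 0, 0) has no placed part ⇒ clear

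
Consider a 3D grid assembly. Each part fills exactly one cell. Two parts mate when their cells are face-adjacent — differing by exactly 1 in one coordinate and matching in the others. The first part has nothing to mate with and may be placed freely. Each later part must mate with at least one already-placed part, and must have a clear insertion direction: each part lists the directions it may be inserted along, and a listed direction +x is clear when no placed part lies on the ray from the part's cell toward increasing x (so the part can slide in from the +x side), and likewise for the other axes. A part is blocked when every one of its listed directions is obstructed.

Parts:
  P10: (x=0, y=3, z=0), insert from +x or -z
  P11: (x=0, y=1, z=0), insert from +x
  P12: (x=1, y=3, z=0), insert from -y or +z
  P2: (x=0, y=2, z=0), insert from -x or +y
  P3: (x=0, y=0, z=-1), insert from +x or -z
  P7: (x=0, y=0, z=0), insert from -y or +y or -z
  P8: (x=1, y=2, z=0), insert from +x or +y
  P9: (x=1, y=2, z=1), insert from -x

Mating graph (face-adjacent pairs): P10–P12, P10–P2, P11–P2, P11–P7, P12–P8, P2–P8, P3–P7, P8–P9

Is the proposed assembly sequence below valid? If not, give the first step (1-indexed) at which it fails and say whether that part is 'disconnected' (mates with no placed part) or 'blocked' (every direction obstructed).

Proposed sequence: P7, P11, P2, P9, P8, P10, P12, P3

Invalid at step 4 (disconnected)

1. P7@(0, 0, 0) [-y clear] — {P7}
2. P11@(0, 1, 0) [+x clear] — {P11, P7}
3. P2@(0, 2, 0) [-x clear] — {P11, P2, P7}
4. P9@(1, 2, 1) — no placed neighbour ⇒ disconnected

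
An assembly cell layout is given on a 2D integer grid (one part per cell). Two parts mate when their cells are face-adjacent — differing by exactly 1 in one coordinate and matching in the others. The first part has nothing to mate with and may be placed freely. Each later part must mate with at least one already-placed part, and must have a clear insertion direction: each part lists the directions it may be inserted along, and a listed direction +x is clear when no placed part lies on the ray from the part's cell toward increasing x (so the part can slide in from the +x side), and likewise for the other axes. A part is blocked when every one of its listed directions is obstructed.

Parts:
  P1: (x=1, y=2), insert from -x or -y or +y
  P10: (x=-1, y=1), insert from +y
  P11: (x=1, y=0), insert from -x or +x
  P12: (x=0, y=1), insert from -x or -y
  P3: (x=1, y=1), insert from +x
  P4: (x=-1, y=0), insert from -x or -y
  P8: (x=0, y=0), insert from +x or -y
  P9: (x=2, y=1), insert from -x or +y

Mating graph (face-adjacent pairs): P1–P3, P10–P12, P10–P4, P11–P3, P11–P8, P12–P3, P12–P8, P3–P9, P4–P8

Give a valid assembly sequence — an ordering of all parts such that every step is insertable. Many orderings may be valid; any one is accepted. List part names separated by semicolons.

P12; P3; P9; P8; P11; P10; P1; P4

1. P12@(0, 1) [-x clear] — {P12}
2. P3@(1, 1) [+x clear] — {P12, P3}
3. P9@(2, 1) [+y clear] — {P12, P3, P9}
4. P8@(0, 0) [+x clear] — {P12, P3, P8, P9}
5. P11@(1, 0) [+x clear] — {P11, P12, P3, P8, P9}
6. P10@(-1, 1) [+y clear] — {P10, P11, P12, P3, P8, P9}
7. P1@(1, 2) [-x clear] — {P1, P10, P11, P12, P3, P8, P9}
8. P4@(-1, 0) [-x clear] — {P1, P10, P11, P12, P3, P4, P8, P9}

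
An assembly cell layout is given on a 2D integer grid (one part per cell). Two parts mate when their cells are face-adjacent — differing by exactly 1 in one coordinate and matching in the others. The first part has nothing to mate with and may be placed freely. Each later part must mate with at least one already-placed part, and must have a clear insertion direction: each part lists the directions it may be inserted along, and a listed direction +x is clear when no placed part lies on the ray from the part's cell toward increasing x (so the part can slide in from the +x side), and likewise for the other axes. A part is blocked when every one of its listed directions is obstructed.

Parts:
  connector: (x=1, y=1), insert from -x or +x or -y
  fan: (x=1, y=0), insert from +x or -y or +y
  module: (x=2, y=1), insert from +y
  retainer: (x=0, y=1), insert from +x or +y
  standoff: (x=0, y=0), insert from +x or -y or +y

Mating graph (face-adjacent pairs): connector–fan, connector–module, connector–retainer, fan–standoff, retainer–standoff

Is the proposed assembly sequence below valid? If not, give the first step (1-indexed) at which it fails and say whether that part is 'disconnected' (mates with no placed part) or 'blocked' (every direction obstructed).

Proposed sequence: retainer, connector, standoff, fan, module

1. retainer@(0, 1) [+x clear] — {retainer}
2. connector@(1, 1) [+x clear] — {connector, retainer}
3. standoff@(0, 0) [+x clear] — {connector, retainer, standoff}
4. fan@(1, 0) [+x clear] — {connector, fan, retainer, standoff}
5. module@(2, 1) [+y clear] — {connector, fan, module, retainer, standoff}

Valid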